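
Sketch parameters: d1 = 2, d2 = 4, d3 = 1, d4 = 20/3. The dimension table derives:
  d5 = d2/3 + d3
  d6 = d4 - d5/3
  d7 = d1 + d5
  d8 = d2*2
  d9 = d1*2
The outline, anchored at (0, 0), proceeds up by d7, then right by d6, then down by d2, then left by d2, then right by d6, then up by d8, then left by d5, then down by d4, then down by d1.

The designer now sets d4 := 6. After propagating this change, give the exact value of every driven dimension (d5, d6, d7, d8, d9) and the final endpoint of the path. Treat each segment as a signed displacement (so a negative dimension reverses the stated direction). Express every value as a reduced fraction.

Apply edit: d4 := 6
  d5 = d2/3 + d3 = 7/3
  d6 = d4 - d5/3 = 47/9
  d7 = d1 + d5 = 13/3
  d8 = d2*2 = 8
  d9 = d1*2 = 4
Walk from origin (0, 0):
  seg 1: up by d7 = 13/3 → (0, 13/3)
  seg 2: right by d6 = 47/9 → (47/9, 13/3)
  seg 3: down by d2 = 4 → (47/9, 1/3)
  seg 4: left by d2 = 4 → (11/9, 1/3)
  seg 5: right by d6 = 47/9 → (58/9, 1/3)
  seg 6: up by d8 = 8 → (58/9, 25/3)
  seg 7: left by d5 = 7/3 → (37/9, 25/3)
  seg 8: down by d4 = 6 → (37/9, 7/3)
  seg 9: down by d1 = 2 → (37/9, 1/3)

d5 = 7/3
d6 = 47/9
d7 = 13/3
d8 = 8
d9 = 4
endpoint = (37/9, 1/3)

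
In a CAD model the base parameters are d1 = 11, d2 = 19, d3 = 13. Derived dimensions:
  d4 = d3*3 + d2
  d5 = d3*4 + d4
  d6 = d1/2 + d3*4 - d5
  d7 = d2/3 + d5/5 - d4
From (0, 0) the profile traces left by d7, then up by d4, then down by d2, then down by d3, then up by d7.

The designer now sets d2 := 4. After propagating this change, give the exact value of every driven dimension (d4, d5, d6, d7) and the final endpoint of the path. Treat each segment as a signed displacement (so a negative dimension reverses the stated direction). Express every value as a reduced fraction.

d4 = 43
d5 = 95
d6 = -75/2
d7 = -68/3
endpoint = (68/3, 10/3)

Apply edit: d2 := 4
  d4 = d3*3 + d2 = 43
  d5 = d3*4 + d4 = 95
  d6 = d1/2 + d3*4 - d5 = -75/2
  d7 = d2/3 + d5/5 - d4 = -68/3
Walk from origin (0, 0):
  seg 1: left by d7 = -68/3 → (68/3, 0)
  seg 2: up by d4 = 43 → (68/3, 43)
  seg 3: down by d2 = 4 → (68/3, 39)
  seg 4: down by d3 = 13 → (68/3, 26)
  seg 5: up by d7 = -68/3 → (68/3, 10/3)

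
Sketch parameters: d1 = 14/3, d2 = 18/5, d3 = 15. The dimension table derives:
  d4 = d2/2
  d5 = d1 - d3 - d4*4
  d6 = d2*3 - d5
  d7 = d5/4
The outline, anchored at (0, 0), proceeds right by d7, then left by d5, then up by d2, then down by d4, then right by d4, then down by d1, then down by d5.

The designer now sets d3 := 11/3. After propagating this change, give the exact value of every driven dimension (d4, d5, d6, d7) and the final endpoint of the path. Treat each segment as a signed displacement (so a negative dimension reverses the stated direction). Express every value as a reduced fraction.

d4 = 9/5
d5 = -31/5
d6 = 17
d7 = -31/20
endpoint = (129/20, 10/3)

Apply edit: d3 := 11/3
  d4 = d2/2 = 9/5
  d5 = d1 - d3 - d4*4 = -31/5
  d6 = d2*3 - d5 = 17
  d7 = d5/4 = -31/20
Walk from origin (0, 0):
  seg 1: right by d7 = -31/20 → (-31/20, 0)
  seg 2: left by d5 = -31/5 → (93/20, 0)
  seg 3: up by d2 = 18/5 → (93/20, 18/5)
  seg 4: down by d4 = 9/5 → (93/20, 9/5)
  seg 5: right by d4 = 9/5 → (129/20, 9/5)
  seg 6: down by d1 = 14/3 → (129/20, -43/15)
  seg 7: down by d5 = -31/5 → (129/20, 10/3)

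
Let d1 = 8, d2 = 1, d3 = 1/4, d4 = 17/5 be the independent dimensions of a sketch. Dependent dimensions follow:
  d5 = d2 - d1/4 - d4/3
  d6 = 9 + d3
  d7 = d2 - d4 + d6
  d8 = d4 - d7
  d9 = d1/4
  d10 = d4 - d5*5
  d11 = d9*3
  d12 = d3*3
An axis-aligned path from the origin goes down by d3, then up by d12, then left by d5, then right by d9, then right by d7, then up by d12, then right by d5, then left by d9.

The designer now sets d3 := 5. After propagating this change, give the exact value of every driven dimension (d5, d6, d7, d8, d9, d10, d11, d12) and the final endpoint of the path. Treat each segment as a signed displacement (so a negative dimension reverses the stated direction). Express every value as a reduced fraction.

d5 = -32/15
d6 = 14
d7 = 58/5
d8 = -41/5
d9 = 2
d10 = 211/15
d11 = 6
d12 = 15
endpoint = (58/5, 25)

Apply edit: d3 := 5
  d5 = d2 - d1/4 - d4/3 = -32/15
  d6 = 9 + d3 = 14
  d7 = d2 - d4 + d6 = 58/5
  d8 = d4 - d7 = -41/5
  d9 = d1/4 = 2
  d10 = d4 - d5*5 = 211/15
  d11 = d9*3 = 6
  d12 = d3*3 = 15
Walk from origin (0, 0):
  seg 1: down by d3 = 5 → (0, -5)
  seg 2: up by d12 = 15 → (0, 10)
  seg 3: left by d5 = -32/15 → (32/15, 10)
  seg 4: right by d9 = 2 → (62/15, 10)
  seg 5: right by d7 = 58/5 → (236/15, 10)
  seg 6: up by d12 = 15 → (236/15, 25)
  seg 7: right by d5 = -32/15 → (68/5, 25)
  seg 8: left by d9 = 2 → (58/5, 25)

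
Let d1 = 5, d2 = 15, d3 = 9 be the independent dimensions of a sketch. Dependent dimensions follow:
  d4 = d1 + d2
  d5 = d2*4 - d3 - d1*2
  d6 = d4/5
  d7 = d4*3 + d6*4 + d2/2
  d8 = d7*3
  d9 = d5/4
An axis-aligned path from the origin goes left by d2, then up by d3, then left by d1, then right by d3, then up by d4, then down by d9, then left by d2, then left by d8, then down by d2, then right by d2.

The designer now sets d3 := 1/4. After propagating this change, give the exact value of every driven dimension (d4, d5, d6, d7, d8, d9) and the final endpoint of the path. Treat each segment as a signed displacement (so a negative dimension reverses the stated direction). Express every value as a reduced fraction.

Apply edit: d3 := 1/4
  d4 = d1 + d2 = 20
  d5 = d2*4 - d3 - d1*2 = 199/4
  d6 = d4/5 = 4
  d7 = d4*3 + d6*4 + d2/2 = 167/2
  d8 = d7*3 = 501/2
  d9 = d5/4 = 199/16
Walk from origin (0, 0):
  seg 1: left by d2 = 15 → (-15, 0)
  seg 2: up by d3 = 1/4 → (-15, 1/4)
  seg 3: left by d1 = 5 → (-20, 1/4)
  seg 4: right by d3 = 1/4 → (-79/4, 1/4)
  seg 5: up by d4 = 20 → (-79/4, 81/4)
  seg 6: down by d9 = 199/16 → (-79/4, 125/16)
  seg 7: left by d2 = 15 → (-139/4, 125/16)
  seg 8: left by d8 = 501/2 → (-1141/4, 125/16)
  seg 9: down by d2 = 15 → (-1141/4, -115/16)
  seg 10: right by d2 = 15 → (-1081/4, -115/16)

d4 = 20
d5 = 199/4
d6 = 4
d7 = 167/2
d8 = 501/2
d9 = 199/16
endpoint = (-1081/4, -115/16)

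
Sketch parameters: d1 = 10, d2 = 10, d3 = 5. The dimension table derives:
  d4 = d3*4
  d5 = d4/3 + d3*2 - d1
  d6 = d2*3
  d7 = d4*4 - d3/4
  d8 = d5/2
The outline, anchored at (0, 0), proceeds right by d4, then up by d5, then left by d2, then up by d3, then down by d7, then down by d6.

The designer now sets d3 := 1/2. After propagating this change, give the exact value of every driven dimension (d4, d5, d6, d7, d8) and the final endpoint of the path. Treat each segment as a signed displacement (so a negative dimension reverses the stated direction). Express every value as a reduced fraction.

Apply edit: d3 := 1/2
  d4 = d3*4 = 2
  d5 = d4/3 + d3*2 - d1 = -25/3
  d6 = d2*3 = 30
  d7 = d4*4 - d3/4 = 63/8
  d8 = d5/2 = -25/6
Walk from origin (0, 0):
  seg 1: right by d4 = 2 → (2, 0)
  seg 2: up by d5 = -25/3 → (2, -25/3)
  seg 3: left by d2 = 10 → (-8, -25/3)
  seg 4: up by d3 = 1/2 → (-8, -47/6)
  seg 5: down by d7 = 63/8 → (-8, -377/24)
  seg 6: down by d6 = 30 → (-8, -1097/24)

d4 = 2
d5 = -25/3
d6 = 30
d7 = 63/8
d8 = -25/6
endpoint = (-8, -1097/24)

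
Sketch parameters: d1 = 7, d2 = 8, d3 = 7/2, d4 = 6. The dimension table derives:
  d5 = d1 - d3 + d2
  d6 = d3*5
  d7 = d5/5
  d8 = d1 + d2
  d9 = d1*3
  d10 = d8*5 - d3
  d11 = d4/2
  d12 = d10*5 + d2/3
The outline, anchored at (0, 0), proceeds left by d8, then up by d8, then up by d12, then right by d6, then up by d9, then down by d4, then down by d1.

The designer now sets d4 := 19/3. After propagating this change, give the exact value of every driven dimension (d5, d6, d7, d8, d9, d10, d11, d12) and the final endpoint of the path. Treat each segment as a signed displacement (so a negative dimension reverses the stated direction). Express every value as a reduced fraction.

Apply edit: d4 := 19/3
  d5 = d1 - d3 + d2 = 23/2
  d6 = d3*5 = 35/2
  d7 = d5/5 = 23/10
  d8 = d1 + d2 = 15
  d9 = d1*3 = 21
  d10 = d8*5 - d3 = 143/2
  d11 = d4/2 = 19/6
  d12 = d10*5 + d2/3 = 2161/6
Walk from origin (0, 0):
  seg 1: left by d8 = 15 → (-15, 0)
  seg 2: up by d8 = 15 → (-15, 15)
  seg 3: up by d12 = 2161/6 → (-15, 2251/6)
  seg 4: right by d6 = 35/2 → (5/2, 2251/6)
  seg 5: up by d9 = 21 → (5/2, 2377/6)
  seg 6: down by d4 = 19/3 → (5/2, 2339/6)
  seg 7: down by d1 = 7 → (5/2, 2297/6)

d5 = 23/2
d6 = 35/2
d7 = 23/10
d8 = 15
d9 = 21
d10 = 143/2
d11 = 19/6
d12 = 2161/6
endpoint = (5/2, 2297/6)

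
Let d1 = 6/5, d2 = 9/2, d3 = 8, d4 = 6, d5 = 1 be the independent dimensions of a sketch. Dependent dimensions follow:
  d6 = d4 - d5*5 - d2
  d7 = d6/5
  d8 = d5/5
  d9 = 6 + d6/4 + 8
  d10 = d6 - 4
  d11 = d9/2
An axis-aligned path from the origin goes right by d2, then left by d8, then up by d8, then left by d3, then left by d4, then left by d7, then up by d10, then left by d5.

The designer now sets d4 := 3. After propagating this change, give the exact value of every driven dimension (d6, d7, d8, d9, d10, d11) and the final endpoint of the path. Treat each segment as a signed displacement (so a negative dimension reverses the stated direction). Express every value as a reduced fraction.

d6 = -13/2
d7 = -13/10
d8 = 1/5
d9 = 99/8
d10 = -21/2
d11 = 99/16
endpoint = (-32/5, -103/10)

Apply edit: d4 := 3
  d6 = d4 - d5*5 - d2 = -13/2
  d7 = d6/5 = -13/10
  d8 = d5/5 = 1/5
  d9 = 6 + d6/4 + 8 = 99/8
  d10 = d6 - 4 = -21/2
  d11 = d9/2 = 99/16
Walk from origin (0, 0):
  seg 1: right by d2 = 9/2 → (9/2, 0)
  seg 2: left by d8 = 1/5 → (43/10, 0)
  seg 3: up by d8 = 1/5 → (43/10, 1/5)
  seg 4: left by d3 = 8 → (-37/10, 1/5)
  seg 5: left by d4 = 3 → (-67/10, 1/5)
  seg 6: left by d7 = -13/10 → (-27/5, 1/5)
  seg 7: up by d10 = -21/2 → (-27/5, -103/10)
  seg 8: left by d5 = 1 → (-32/5, -103/10)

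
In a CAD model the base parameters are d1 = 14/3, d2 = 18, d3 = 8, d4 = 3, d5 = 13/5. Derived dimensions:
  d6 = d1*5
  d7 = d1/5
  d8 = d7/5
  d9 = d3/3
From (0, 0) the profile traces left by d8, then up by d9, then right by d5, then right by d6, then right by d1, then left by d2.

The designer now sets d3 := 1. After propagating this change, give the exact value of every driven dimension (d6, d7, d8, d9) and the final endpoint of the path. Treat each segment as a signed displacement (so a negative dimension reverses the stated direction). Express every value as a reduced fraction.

d6 = 70/3
d7 = 14/15
d8 = 14/75
d9 = 1/3
endpoint = (931/75, 1/3)

Apply edit: d3 := 1
  d6 = d1*5 = 70/3
  d7 = d1/5 = 14/15
  d8 = d7/5 = 14/75
  d9 = d3/3 = 1/3
Walk from origin (0, 0):
  seg 1: left by d8 = 14/75 → (-14/75, 0)
  seg 2: up by d9 = 1/3 → (-14/75, 1/3)
  seg 3: right by d5 = 13/5 → (181/75, 1/3)
  seg 4: right by d6 = 70/3 → (1931/75, 1/3)
  seg 5: right by d1 = 14/3 → (2281/75, 1/3)
  seg 6: left by d2 = 18 → (931/75, 1/3)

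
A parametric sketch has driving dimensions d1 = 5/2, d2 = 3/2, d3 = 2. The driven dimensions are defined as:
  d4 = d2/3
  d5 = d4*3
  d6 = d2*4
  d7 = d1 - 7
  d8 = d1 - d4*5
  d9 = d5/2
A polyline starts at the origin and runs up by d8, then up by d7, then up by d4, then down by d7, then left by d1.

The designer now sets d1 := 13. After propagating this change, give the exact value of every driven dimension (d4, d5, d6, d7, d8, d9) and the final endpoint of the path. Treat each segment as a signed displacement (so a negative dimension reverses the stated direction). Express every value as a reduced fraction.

Apply edit: d1 := 13
  d4 = d2/3 = 1/2
  d5 = d4*3 = 3/2
  d6 = d2*4 = 6
  d7 = d1 - 7 = 6
  d8 = d1 - d4*5 = 21/2
  d9 = d5/2 = 3/4
Walk from origin (0, 0):
  seg 1: up by d8 = 21/2 → (0, 21/2)
  seg 2: up by d7 = 6 → (0, 33/2)
  seg 3: up by d4 = 1/2 → (0, 17)
  seg 4: down by d7 = 6 → (0, 11)
  seg 5: left by d1 = 13 → (-13, 11)

d4 = 1/2
d5 = 3/2
d6 = 6
d7 = 6
d8 = 21/2
d9 = 3/4
endpoint = (-13, 11)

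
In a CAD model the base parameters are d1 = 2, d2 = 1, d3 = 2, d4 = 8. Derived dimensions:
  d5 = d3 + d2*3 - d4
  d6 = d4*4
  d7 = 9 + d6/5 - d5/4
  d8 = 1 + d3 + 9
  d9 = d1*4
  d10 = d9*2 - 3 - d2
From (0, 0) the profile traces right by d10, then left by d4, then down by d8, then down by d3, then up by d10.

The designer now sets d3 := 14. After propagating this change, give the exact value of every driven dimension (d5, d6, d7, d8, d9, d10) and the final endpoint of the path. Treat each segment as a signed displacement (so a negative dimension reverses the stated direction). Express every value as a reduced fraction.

Apply edit: d3 := 14
  d5 = d3 + d2*3 - d4 = 9
  d6 = d4*4 = 32
  d7 = 9 + d6/5 - d5/4 = 263/20
  d8 = 1 + d3 + 9 = 24
  d9 = d1*4 = 8
  d10 = d9*2 - 3 - d2 = 12
Walk from origin (0, 0):
  seg 1: right by d10 = 12 → (12, 0)
  seg 2: left by d4 = 8 → (4, 0)
  seg 3: down by d8 = 24 → (4, -24)
  seg 4: down by d3 = 14 → (4, -38)
  seg 5: up by d10 = 12 → (4, -26)

d5 = 9
d6 = 32
d7 = 263/20
d8 = 24
d9 = 8
d10 = 12
endpoint = (4, -26)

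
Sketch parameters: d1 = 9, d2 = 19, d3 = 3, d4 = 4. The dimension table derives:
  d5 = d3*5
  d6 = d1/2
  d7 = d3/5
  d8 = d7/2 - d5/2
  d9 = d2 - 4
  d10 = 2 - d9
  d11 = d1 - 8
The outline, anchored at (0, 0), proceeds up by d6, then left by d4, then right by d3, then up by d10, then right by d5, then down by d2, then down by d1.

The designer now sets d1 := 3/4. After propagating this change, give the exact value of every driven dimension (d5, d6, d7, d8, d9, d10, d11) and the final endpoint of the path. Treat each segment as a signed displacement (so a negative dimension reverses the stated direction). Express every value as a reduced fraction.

d5 = 15
d6 = 3/8
d7 = 3/5
d8 = -36/5
d9 = 15
d10 = -13
d11 = -29/4
endpoint = (14, -259/8)

Apply edit: d1 := 3/4
  d5 = d3*5 = 15
  d6 = d1/2 = 3/8
  d7 = d3/5 = 3/5
  d8 = d7/2 - d5/2 = -36/5
  d9 = d2 - 4 = 15
  d10 = 2 - d9 = -13
  d11 = d1 - 8 = -29/4
Walk from origin (0, 0):
  seg 1: up by d6 = 3/8 → (0, 3/8)
  seg 2: left by d4 = 4 → (-4, 3/8)
  seg 3: right by d3 = 3 → (-1, 3/8)
  seg 4: up by d10 = -13 → (-1, -101/8)
  seg 5: right by d5 = 15 → (14, -101/8)
  seg 6: down by d2 = 19 → (14, -253/8)
  seg 7: down by d1 = 3/4 → (14, -259/8)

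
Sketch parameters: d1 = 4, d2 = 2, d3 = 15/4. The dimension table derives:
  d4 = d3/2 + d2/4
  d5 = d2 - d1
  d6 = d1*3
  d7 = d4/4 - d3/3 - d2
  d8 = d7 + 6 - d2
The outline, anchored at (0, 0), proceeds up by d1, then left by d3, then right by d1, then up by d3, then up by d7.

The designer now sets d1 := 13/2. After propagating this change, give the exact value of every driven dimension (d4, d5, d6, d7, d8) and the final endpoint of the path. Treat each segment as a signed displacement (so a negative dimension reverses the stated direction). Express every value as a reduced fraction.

d4 = 19/8
d5 = -9/2
d6 = 39/2
d7 = -85/32
d8 = 43/32
endpoint = (11/4, 243/32)

Apply edit: d1 := 13/2
  d4 = d3/2 + d2/4 = 19/8
  d5 = d2 - d1 = -9/2
  d6 = d1*3 = 39/2
  d7 = d4/4 - d3/3 - d2 = -85/32
  d8 = d7 + 6 - d2 = 43/32
Walk from origin (0, 0):
  seg 1: up by d1 = 13/2 → (0, 13/2)
  seg 2: left by d3 = 15/4 → (-15/4, 13/2)
  seg 3: right by d1 = 13/2 → (11/4, 13/2)
  seg 4: up by d3 = 15/4 → (11/4, 41/4)
  seg 5: up by d7 = -85/32 → (11/4, 243/32)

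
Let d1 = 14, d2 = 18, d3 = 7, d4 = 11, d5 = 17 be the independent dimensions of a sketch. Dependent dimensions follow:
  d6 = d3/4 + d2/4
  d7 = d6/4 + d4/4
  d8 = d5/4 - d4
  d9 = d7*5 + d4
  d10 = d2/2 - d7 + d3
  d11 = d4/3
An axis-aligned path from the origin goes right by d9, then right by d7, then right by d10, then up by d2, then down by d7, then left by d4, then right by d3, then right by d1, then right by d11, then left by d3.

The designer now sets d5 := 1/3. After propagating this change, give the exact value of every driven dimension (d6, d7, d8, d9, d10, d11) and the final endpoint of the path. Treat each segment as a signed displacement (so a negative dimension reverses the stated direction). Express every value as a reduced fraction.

Apply edit: d5 := 1/3
  d6 = d3/4 + d2/4 = 25/4
  d7 = d6/4 + d4/4 = 69/16
  d8 = d5/4 - d4 = -131/12
  d9 = d7*5 + d4 = 521/16
  d10 = d2/2 - d7 + d3 = 187/16
  d11 = d4/3 = 11/3
Walk from origin (0, 0):
  seg 1: right by d9 = 521/16 → (521/16, 0)
  seg 2: right by d7 = 69/16 → (295/8, 0)
  seg 3: right by d10 = 187/16 → (777/16, 0)
  seg 4: up by d2 = 18 → (777/16, 18)
  seg 5: down by d7 = 69/16 → (777/16, 219/16)
  seg 6: left by d4 = 11 → (601/16, 219/16)
  seg 7: right by d3 = 7 → (713/16, 219/16)
  seg 8: right by d1 = 14 → (937/16, 219/16)
  seg 9: right by d11 = 11/3 → (2987/48, 219/16)
  seg 10: left by d3 = 7 → (2651/48, 219/16)

d6 = 25/4
d7 = 69/16
d8 = -131/12
d9 = 521/16
d10 = 187/16
d11 = 11/3
endpoint = (2651/48, 219/16)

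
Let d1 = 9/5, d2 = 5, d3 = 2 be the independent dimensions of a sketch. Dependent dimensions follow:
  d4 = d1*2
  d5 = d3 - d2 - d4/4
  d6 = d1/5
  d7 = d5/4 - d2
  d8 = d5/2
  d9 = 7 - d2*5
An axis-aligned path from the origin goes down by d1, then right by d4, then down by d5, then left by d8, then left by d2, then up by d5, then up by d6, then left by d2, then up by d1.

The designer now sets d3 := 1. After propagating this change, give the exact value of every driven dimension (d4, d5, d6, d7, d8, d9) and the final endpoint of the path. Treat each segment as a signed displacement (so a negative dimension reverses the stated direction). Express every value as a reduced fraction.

d4 = 18/5
d5 = -49/10
d6 = 9/25
d7 = -249/40
d8 = -49/20
d9 = -18
endpoint = (-79/20, 9/25)

Apply edit: d3 := 1
  d4 = d1*2 = 18/5
  d5 = d3 - d2 - d4/4 = -49/10
  d6 = d1/5 = 9/25
  d7 = d5/4 - d2 = -249/40
  d8 = d5/2 = -49/20
  d9 = 7 - d2*5 = -18
Walk from origin (0, 0):
  seg 1: down by d1 = 9/5 → (0, -9/5)
  seg 2: right by d4 = 18/5 → (18/5, -9/5)
  seg 3: down by d5 = -49/10 → (18/5, 31/10)
  seg 4: left by d8 = -49/20 → (121/20, 31/10)
  seg 5: left by d2 = 5 → (21/20, 31/10)
  seg 6: up by d5 = -49/10 → (21/20, -9/5)
  seg 7: up by d6 = 9/25 → (21/20, -36/25)
  seg 8: left by d2 = 5 → (-79/20, -36/25)
  seg 9: up by d1 = 9/5 → (-79/20, 9/25)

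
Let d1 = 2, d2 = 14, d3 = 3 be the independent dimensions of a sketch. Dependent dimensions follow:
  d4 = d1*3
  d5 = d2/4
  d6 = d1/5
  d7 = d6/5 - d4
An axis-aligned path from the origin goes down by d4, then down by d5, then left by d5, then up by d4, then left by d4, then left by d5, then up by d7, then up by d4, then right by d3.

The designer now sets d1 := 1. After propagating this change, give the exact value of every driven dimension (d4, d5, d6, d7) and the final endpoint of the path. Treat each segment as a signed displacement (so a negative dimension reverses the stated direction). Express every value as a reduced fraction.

d4 = 3
d5 = 7/2
d6 = 1/5
d7 = -74/25
endpoint = (-7, -173/50)

Apply edit: d1 := 1
  d4 = d1*3 = 3
  d5 = d2/4 = 7/2
  d6 = d1/5 = 1/5
  d7 = d6/5 - d4 = -74/25
Walk from origin (0, 0):
  seg 1: down by d4 = 3 → (0, -3)
  seg 2: down by d5 = 7/2 → (0, -13/2)
  seg 3: left by d5 = 7/2 → (-7/2, -13/2)
  seg 4: up by d4 = 3 → (-7/2, -7/2)
  seg 5: left by d4 = 3 → (-13/2, -7/2)
  seg 6: left by d5 = 7/2 → (-10, -7/2)
  seg 7: up by d7 = -74/25 → (-10, -323/50)
  seg 8: up by d4 = 3 → (-10, -173/50)
  seg 9: right by d3 = 3 → (-7, -173/50)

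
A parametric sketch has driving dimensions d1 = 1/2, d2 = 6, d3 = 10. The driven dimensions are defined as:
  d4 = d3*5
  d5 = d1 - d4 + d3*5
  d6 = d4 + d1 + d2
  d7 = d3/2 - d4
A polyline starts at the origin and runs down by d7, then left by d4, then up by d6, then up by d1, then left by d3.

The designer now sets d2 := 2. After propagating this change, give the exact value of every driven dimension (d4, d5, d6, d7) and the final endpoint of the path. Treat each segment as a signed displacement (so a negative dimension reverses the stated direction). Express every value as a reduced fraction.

d4 = 50
d5 = 1/2
d6 = 105/2
d7 = -45
endpoint = (-60, 98)

Apply edit: d2 := 2
  d4 = d3*5 = 50
  d5 = d1 - d4 + d3*5 = 1/2
  d6 = d4 + d1 + d2 = 105/2
  d7 = d3/2 - d4 = -45
Walk from origin (0, 0):
  seg 1: down by d7 = -45 → (0, 45)
  seg 2: left by d4 = 50 → (-50, 45)
  seg 3: up by d6 = 105/2 → (-50, 195/2)
  seg 4: up by d1 = 1/2 → (-50, 98)
  seg 5: left by d3 = 10 → (-60, 98)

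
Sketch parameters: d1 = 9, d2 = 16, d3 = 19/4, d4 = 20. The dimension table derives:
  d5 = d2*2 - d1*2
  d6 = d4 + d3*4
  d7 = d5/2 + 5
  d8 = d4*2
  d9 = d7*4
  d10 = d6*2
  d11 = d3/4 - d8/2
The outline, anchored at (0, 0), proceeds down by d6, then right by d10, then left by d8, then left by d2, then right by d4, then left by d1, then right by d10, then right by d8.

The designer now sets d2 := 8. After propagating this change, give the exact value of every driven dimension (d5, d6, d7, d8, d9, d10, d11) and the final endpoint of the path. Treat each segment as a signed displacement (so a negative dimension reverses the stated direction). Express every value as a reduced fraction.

d5 = -2
d6 = 39
d7 = 4
d8 = 40
d9 = 16
d10 = 78
d11 = -301/16
endpoint = (159, -39)

Apply edit: d2 := 8
  d5 = d2*2 - d1*2 = -2
  d6 = d4 + d3*4 = 39
  d7 = d5/2 + 5 = 4
  d8 = d4*2 = 40
  d9 = d7*4 = 16
  d10 = d6*2 = 78
  d11 = d3/4 - d8/2 = -301/16
Walk from origin (0, 0):
  seg 1: down by d6 = 39 → (0, -39)
  seg 2: right by d10 = 78 → (78, -39)
  seg 3: left by d8 = 40 → (38, -39)
  seg 4: left by d2 = 8 → (30, -39)
  seg 5: right by d4 = 20 → (50, -39)
  seg 6: left by d1 = 9 → (41, -39)
  seg 7: right by d10 = 78 → (119, -39)
  seg 8: right by d8 = 40 → (159, -39)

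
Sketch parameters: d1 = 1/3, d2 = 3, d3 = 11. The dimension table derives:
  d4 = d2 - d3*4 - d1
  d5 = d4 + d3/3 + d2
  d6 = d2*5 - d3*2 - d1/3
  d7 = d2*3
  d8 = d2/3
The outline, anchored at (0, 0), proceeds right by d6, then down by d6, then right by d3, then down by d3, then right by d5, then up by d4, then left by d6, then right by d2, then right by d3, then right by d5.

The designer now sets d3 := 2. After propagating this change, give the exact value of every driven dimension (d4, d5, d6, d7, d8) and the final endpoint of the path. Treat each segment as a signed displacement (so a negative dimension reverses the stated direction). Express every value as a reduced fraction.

Apply edit: d3 := 2
  d4 = d2 - d3*4 - d1 = -16/3
  d5 = d4 + d3/3 + d2 = -5/3
  d6 = d2*5 - d3*2 - d1/3 = 98/9
  d7 = d2*3 = 9
  d8 = d2/3 = 1
Walk from origin (0, 0):
  seg 1: right by d6 = 98/9 → (98/9, 0)
  seg 2: down by d6 = 98/9 → (98/9, -98/9)
  seg 3: right by d3 = 2 → (116/9, -98/9)
  seg 4: down by d3 = 2 → (116/9, -116/9)
  seg 5: right by d5 = -5/3 → (101/9, -116/9)
  seg 6: up by d4 = -16/3 → (101/9, -164/9)
  seg 7: left by d6 = 98/9 → (1/3, -164/9)
  seg 8: right by d2 = 3 → (10/3, -164/9)
  seg 9: right by d3 = 2 → (16/3, -164/9)
  seg 10: right by d5 = -5/3 → (11/3, -164/9)

d4 = -16/3
d5 = -5/3
d6 = 98/9
d7 = 9
d8 = 1
endpoint = (11/3, -164/9)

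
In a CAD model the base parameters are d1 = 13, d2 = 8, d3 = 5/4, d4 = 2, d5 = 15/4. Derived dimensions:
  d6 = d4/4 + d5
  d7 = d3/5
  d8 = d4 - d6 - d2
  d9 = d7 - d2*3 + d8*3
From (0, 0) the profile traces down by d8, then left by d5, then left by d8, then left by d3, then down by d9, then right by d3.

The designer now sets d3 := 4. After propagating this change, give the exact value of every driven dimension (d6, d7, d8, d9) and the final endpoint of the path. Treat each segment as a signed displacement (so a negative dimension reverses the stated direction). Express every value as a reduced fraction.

Apply edit: d3 := 4
  d6 = d4/4 + d5 = 17/4
  d7 = d3/5 = 4/5
  d8 = d4 - d6 - d2 = -41/4
  d9 = d7 - d2*3 + d8*3 = -1079/20
Walk from origin (0, 0):
  seg 1: down by d8 = -41/4 → (0, 41/4)
  seg 2: left by d5 = 15/4 → (-15/4, 41/4)
  seg 3: left by d8 = -41/4 → (13/2, 41/4)
  seg 4: left by d3 = 4 → (5/2, 41/4)
  seg 5: down by d9 = -1079/20 → (5/2, 321/5)
  seg 6: right by d3 = 4 → (13/2, 321/5)

d6 = 17/4
d7 = 4/5
d8 = -41/4
d9 = -1079/20
endpoint = (13/2, 321/5)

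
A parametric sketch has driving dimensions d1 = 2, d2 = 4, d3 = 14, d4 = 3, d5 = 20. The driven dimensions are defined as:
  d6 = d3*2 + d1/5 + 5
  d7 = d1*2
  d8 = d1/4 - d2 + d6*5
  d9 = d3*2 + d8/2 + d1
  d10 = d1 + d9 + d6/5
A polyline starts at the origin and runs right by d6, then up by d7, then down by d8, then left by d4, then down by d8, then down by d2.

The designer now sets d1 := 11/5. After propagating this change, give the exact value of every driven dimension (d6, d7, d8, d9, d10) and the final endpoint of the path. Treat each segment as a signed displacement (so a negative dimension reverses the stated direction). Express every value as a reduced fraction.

Apply edit: d1 := 11/5
  d6 = d3*2 + d1/5 + 5 = 836/25
  d7 = d1*2 = 22/5
  d8 = d1/4 - d2 + d6*5 = 655/4
  d9 = d3*2 + d8/2 + d1 = 4483/40
  d10 = d1 + d9 + d6/5 = 120963/1000
Walk from origin (0, 0):
  seg 1: right by d6 = 836/25 → (836/25, 0)
  seg 2: up by d7 = 22/5 → (836/25, 22/5)
  seg 3: down by d8 = 655/4 → (836/25, -3187/20)
  seg 4: left by d4 = 3 → (761/25, -3187/20)
  seg 5: down by d8 = 655/4 → (761/25, -3231/10)
  seg 6: down by d2 = 4 → (761/25, -3271/10)

d6 = 836/25
d7 = 22/5
d8 = 655/4
d9 = 4483/40
d10 = 120963/1000
endpoint = (761/25, -3271/10)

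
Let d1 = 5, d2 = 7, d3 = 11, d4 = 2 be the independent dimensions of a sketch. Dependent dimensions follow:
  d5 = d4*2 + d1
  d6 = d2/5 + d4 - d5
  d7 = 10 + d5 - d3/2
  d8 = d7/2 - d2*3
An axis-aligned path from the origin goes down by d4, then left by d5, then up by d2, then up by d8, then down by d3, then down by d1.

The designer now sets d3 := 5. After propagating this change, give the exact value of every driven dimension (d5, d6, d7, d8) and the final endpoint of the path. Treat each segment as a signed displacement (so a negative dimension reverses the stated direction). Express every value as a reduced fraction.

d5 = 9
d6 = -28/5
d7 = 33/2
d8 = -51/4
endpoint = (-9, -71/4)

Apply edit: d3 := 5
  d5 = d4*2 + d1 = 9
  d6 = d2/5 + d4 - d5 = -28/5
  d7 = 10 + d5 - d3/2 = 33/2
  d8 = d7/2 - d2*3 = -51/4
Walk from origin (0, 0):
  seg 1: down by d4 = 2 → (0, -2)
  seg 2: left by d5 = 9 → (-9, -2)
  seg 3: up by d2 = 7 → (-9, 5)
  seg 4: up by d8 = -51/4 → (-9, -31/4)
  seg 5: down by d3 = 5 → (-9, -51/4)
  seg 6: down by d1 = 5 → (-9, -71/4)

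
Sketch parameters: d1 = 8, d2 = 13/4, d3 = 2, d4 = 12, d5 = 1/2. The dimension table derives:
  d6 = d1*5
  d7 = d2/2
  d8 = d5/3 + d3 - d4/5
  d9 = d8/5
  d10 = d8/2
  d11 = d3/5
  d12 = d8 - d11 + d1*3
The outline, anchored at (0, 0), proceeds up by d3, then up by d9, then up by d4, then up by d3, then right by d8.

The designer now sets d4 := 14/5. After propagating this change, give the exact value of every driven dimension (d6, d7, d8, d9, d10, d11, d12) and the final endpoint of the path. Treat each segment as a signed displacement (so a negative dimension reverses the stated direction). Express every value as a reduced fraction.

Apply edit: d4 := 14/5
  d6 = d1*5 = 40
  d7 = d2/2 = 13/8
  d8 = d5/3 + d3 - d4/5 = 241/150
  d9 = d8/5 = 241/750
  d10 = d8/2 = 241/300
  d11 = d3/5 = 2/5
  d12 = d8 - d11 + d1*3 = 3781/150
Walk from origin (0, 0):
  seg 1: up by d3 = 2 → (0, 2)
  seg 2: up by d9 = 241/750 → (0, 1741/750)
  seg 3: up by d4 = 14/5 → (0, 3841/750)
  seg 4: up by d3 = 2 → (0, 5341/750)
  seg 5: right by d8 = 241/150 → (241/150, 5341/750)

d6 = 40
d7 = 13/8
d8 = 241/150
d9 = 241/750
d10 = 241/300
d11 = 2/5
d12 = 3781/150
endpoint = (241/150, 5341/750)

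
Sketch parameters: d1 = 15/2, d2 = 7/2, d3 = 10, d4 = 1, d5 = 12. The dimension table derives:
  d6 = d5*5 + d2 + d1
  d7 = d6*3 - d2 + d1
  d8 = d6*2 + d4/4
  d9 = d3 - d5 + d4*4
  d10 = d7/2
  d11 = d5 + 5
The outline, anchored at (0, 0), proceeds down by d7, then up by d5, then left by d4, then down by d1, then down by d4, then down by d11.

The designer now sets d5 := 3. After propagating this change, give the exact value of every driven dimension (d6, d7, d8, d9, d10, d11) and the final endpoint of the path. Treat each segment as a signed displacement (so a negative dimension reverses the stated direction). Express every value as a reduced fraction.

d6 = 26
d7 = 82
d8 = 209/4
d9 = 11
d10 = 41
d11 = 8
endpoint = (-1, -191/2)

Apply edit: d5 := 3
  d6 = d5*5 + d2 + d1 = 26
  d7 = d6*3 - d2 + d1 = 82
  d8 = d6*2 + d4/4 = 209/4
  d9 = d3 - d5 + d4*4 = 11
  d10 = d7/2 = 41
  d11 = d5 + 5 = 8
Walk from origin (0, 0):
  seg 1: down by d7 = 82 → (0, -82)
  seg 2: up by d5 = 3 → (0, -79)
  seg 3: left by d4 = 1 → (-1, -79)
  seg 4: down by d1 = 15/2 → (-1, -173/2)
  seg 5: down by d4 = 1 → (-1, -175/2)
  seg 6: down by d11 = 8 → (-1, -191/2)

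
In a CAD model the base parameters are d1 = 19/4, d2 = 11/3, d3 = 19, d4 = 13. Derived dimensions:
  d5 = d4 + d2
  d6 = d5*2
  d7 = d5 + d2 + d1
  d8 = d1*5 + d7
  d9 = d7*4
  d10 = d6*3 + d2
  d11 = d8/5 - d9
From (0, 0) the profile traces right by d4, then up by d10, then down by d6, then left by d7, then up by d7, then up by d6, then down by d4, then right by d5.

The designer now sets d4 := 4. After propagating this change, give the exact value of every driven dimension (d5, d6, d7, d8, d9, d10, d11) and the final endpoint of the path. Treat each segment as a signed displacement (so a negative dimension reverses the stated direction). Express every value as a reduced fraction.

d5 = 23/3
d6 = 46/3
d7 = 193/12
d8 = 239/6
d9 = 193/3
d10 = 149/3
d11 = -1691/30
endpoint = (-53/12, 247/4)

Apply edit: d4 := 4
  d5 = d4 + d2 = 23/3
  d6 = d5*2 = 46/3
  d7 = d5 + d2 + d1 = 193/12
  d8 = d1*5 + d7 = 239/6
  d9 = d7*4 = 193/3
  d10 = d6*3 + d2 = 149/3
  d11 = d8/5 - d9 = -1691/30
Walk from origin (0, 0):
  seg 1: right by d4 = 4 → (4, 0)
  seg 2: up by d10 = 149/3 → (4, 149/3)
  seg 3: down by d6 = 46/3 → (4, 103/3)
  seg 4: left by d7 = 193/12 → (-145/12, 103/3)
  seg 5: up by d7 = 193/12 → (-145/12, 605/12)
  seg 6: up by d6 = 46/3 → (-145/12, 263/4)
  seg 7: down by d4 = 4 → (-145/12, 247/4)
  seg 8: right by d5 = 23/3 → (-53/12, 247/4)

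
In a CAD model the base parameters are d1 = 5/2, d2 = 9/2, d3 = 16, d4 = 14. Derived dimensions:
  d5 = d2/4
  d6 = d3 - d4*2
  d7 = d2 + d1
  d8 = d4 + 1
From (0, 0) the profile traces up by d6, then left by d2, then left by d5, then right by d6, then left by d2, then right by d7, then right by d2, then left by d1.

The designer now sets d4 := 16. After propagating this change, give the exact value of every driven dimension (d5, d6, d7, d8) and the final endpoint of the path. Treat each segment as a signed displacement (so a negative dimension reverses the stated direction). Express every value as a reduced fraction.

d5 = 9/8
d6 = -16
d7 = 7
d8 = 17
endpoint = (-137/8, -16)

Apply edit: d4 := 16
  d5 = d2/4 = 9/8
  d6 = d3 - d4*2 = -16
  d7 = d2 + d1 = 7
  d8 = d4 + 1 = 17
Walk from origin (0, 0):
  seg 1: up by d6 = -16 → (0, -16)
  seg 2: left by d2 = 9/2 → (-9/2, -16)
  seg 3: left by d5 = 9/8 → (-45/8, -16)
  seg 4: right by d6 = -16 → (-173/8, -16)
  seg 5: left by d2 = 9/2 → (-209/8, -16)
  seg 6: right by d7 = 7 → (-153/8, -16)
  seg 7: right by d2 = 9/2 → (-117/8, -16)
  seg 8: left by d1 = 5/2 → (-137/8, -16)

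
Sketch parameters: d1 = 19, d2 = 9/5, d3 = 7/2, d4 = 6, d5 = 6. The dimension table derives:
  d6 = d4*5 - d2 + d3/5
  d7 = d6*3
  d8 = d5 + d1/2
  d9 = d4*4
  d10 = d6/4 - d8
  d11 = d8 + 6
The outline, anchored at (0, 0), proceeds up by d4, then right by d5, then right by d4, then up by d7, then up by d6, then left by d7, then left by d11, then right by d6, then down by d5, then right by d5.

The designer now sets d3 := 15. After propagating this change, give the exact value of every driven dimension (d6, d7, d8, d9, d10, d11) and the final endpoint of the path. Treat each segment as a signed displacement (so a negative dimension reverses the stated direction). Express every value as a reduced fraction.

Apply edit: d3 := 15
  d6 = d4*5 - d2 + d3/5 = 156/5
  d7 = d6*3 = 468/5
  d8 = d5 + d1/2 = 31/2
  d9 = d4*4 = 24
  d10 = d6/4 - d8 = -77/10
  d11 = d8 + 6 = 43/2
Walk from origin (0, 0):
  seg 1: up by d4 = 6 → (0, 6)
  seg 2: right by d5 = 6 → (6, 6)
  seg 3: right by d4 = 6 → (12, 6)
  seg 4: up by d7 = 468/5 → (12, 498/5)
  seg 5: up by d6 = 156/5 → (12, 654/5)
  seg 6: left by d7 = 468/5 → (-408/5, 654/5)
  seg 7: left by d11 = 43/2 → (-1031/10, 654/5)
  seg 8: right by d6 = 156/5 → (-719/10, 654/5)
  seg 9: down by d5 = 6 → (-719/10, 624/5)
  seg 10: right by d5 = 6 → (-659/10, 624/5)

d6 = 156/5
d7 = 468/5
d8 = 31/2
d9 = 24
d10 = -77/10
d11 = 43/2
endpoint = (-659/10, 624/5)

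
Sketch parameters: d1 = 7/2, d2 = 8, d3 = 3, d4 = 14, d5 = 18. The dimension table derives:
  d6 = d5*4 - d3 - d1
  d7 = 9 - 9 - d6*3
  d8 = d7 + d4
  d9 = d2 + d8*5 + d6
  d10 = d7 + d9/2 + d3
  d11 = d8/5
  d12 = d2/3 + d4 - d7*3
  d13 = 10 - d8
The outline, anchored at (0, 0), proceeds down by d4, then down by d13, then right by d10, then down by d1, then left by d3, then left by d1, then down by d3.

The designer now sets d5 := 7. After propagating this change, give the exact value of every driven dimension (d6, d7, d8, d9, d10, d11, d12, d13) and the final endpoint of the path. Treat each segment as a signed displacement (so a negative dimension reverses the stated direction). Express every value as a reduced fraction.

Apply edit: d5 := 7
  d6 = d5*4 - d3 - d1 = 43/2
  d7 = 9 - 9 - d6*3 = -129/2
  d8 = d7 + d4 = -101/2
  d9 = d2 + d8*5 + d6 = -223
  d10 = d7 + d9/2 + d3 = -173
  d11 = d8/5 = -101/10
  d12 = d2/3 + d4 - d7*3 = 1261/6
  d13 = 10 - d8 = 121/2
Walk from origin (0, 0):
  seg 1: down by d4 = 14 → (0, -14)
  seg 2: down by d13 = 121/2 → (0, -149/2)
  seg 3: right by d10 = -173 → (-173, -149/2)
  seg 4: down by d1 = 7/2 → (-173, -78)
  seg 5: left by d3 = 3 → (-176, -78)
  seg 6: left by d1 = 7/2 → (-359/2, -78)
  seg 7: down by d3 = 3 → (-359/2, -81)

d6 = 43/2
d7 = -129/2
d8 = -101/2
d9 = -223
d10 = -173
d11 = -101/10
d12 = 1261/6
d13 = 121/2
endpoint = (-359/2, -81)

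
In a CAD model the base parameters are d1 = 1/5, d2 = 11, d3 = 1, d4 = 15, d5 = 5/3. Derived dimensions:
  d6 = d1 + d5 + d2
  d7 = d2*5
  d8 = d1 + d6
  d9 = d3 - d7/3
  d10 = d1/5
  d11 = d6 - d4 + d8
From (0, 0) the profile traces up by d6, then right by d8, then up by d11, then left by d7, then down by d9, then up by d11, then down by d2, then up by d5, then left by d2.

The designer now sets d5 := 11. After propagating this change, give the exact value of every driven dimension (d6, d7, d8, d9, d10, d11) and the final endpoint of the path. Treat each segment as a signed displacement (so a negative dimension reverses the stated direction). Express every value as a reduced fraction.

d6 = 111/5
d7 = 55
d8 = 112/5
d9 = -52/3
d10 = 1/25
d11 = 148/5
endpoint = (-218/5, 1481/15)

Apply edit: d5 := 11
  d6 = d1 + d5 + d2 = 111/5
  d7 = d2*5 = 55
  d8 = d1 + d6 = 112/5
  d9 = d3 - d7/3 = -52/3
  d10 = d1/5 = 1/25
  d11 = d6 - d4 + d8 = 148/5
Walk from origin (0, 0):
  seg 1: up by d6 = 111/5 → (0, 111/5)
  seg 2: right by d8 = 112/5 → (112/5, 111/5)
  seg 3: up by d11 = 148/5 → (112/5, 259/5)
  seg 4: left by d7 = 55 → (-163/5, 259/5)
  seg 5: down by d9 = -52/3 → (-163/5, 1037/15)
  seg 6: up by d11 = 148/5 → (-163/5, 1481/15)
  seg 7: down by d2 = 11 → (-163/5, 1316/15)
  seg 8: up by d5 = 11 → (-163/5, 1481/15)
  seg 9: left by d2 = 11 → (-218/5, 1481/15)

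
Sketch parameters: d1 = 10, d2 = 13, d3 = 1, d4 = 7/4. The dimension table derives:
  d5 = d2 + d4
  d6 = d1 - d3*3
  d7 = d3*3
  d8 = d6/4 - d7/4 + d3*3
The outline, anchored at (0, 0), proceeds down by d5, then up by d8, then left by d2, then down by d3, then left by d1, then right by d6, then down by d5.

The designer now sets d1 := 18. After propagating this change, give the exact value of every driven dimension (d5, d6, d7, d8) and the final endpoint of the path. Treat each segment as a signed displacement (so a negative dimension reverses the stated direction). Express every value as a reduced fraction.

d5 = 59/4
d6 = 15
d7 = 3
d8 = 6
endpoint = (-16, -49/2)

Apply edit: d1 := 18
  d5 = d2 + d4 = 59/4
  d6 = d1 - d3*3 = 15
  d7 = d3*3 = 3
  d8 = d6/4 - d7/4 + d3*3 = 6
Walk from origin (0, 0):
  seg 1: down by d5 = 59/4 → (0, -59/4)
  seg 2: up by d8 = 6 → (0, -35/4)
  seg 3: left by d2 = 13 → (-13, -35/4)
  seg 4: down by d3 = 1 → (-13, -39/4)
  seg 5: left by d1 = 18 → (-31, -39/4)
  seg 6: right by d6 = 15 → (-16, -39/4)
  seg 7: down by d5 = 59/4 → (-16, -49/2)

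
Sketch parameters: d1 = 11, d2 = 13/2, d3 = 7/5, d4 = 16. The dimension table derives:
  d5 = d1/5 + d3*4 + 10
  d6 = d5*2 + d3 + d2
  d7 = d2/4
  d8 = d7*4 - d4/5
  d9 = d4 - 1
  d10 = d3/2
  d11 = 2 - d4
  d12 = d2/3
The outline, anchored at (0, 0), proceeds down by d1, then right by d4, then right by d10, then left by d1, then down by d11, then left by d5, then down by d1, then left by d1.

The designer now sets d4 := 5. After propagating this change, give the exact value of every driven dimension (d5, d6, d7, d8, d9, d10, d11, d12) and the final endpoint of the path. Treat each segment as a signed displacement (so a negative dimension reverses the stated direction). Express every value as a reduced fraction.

Apply edit: d4 := 5
  d5 = d1/5 + d3*4 + 10 = 89/5
  d6 = d5*2 + d3 + d2 = 87/2
  d7 = d2/4 = 13/8
  d8 = d7*4 - d4/5 = 11/2
  d9 = d4 - 1 = 4
  d10 = d3/2 = 7/10
  d11 = 2 - d4 = -3
  d12 = d2/3 = 13/6
Walk from origin (0, 0):
  seg 1: down by d1 = 11 → (0, -11)
  seg 2: right by d4 = 5 → (5, -11)
  seg 3: right by d10 = 7/10 → (57/10, -11)
  seg 4: left by d1 = 11 → (-53/10, -11)
  seg 5: down by d11 = -3 → (-53/10, -8)
  seg 6: left by d5 = 89/5 → (-231/10, -8)
  seg 7: down by d1 = 11 → (-231/10, -19)
  seg 8: left by d1 = 11 → (-341/10, -19)

d5 = 89/5
d6 = 87/2
d7 = 13/8
d8 = 11/2
d9 = 4
d10 = 7/10
d11 = -3
d12 = 13/6
endpoint = (-341/10, -19)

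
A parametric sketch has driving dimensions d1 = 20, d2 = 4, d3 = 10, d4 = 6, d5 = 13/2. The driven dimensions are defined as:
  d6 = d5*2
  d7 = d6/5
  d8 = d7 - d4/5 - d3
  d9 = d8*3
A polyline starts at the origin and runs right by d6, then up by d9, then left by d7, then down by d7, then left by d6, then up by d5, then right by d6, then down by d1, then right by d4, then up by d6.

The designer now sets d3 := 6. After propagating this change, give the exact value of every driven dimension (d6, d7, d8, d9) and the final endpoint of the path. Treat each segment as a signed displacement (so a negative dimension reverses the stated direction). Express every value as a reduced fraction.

d6 = 13
d7 = 13/5
d8 = -23/5
d9 = -69/5
endpoint = (82/5, -169/10)

Apply edit: d3 := 6
  d6 = d5*2 = 13
  d7 = d6/5 = 13/5
  d8 = d7 - d4/5 - d3 = -23/5
  d9 = d8*3 = -69/5
Walk from origin (0, 0):
  seg 1: right by d6 = 13 → (13, 0)
  seg 2: up by d9 = -69/5 → (13, -69/5)
  seg 3: left by d7 = 13/5 → (52/5, -69/5)
  seg 4: down by d7 = 13/5 → (52/5, -82/5)
  seg 5: left by d6 = 13 → (-13/5, -82/5)
  seg 6: up by d5 = 13/2 → (-13/5, -99/10)
  seg 7: right by d6 = 13 → (52/5, -99/10)
  seg 8: down by d1 = 20 → (52/5, -299/10)
  seg 9: right by d4 = 6 → (82/5, -299/10)
  seg 10: up by d6 = 13 → (82/5, -169/10)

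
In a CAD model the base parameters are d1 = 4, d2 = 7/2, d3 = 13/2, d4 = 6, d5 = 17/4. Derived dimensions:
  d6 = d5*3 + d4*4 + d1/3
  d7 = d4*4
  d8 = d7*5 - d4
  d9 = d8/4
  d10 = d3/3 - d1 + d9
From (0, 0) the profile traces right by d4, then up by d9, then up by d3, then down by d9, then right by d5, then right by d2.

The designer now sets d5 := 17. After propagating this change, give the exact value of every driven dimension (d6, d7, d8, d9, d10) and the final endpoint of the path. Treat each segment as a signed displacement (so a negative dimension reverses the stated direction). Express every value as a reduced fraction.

Apply edit: d5 := 17
  d6 = d5*3 + d4*4 + d1/3 = 229/3
  d7 = d4*4 = 24
  d8 = d7*5 - d4 = 114
  d9 = d8/4 = 57/2
  d10 = d3/3 - d1 + d9 = 80/3
Walk from origin (0, 0):
  seg 1: right by d4 = 6 → (6, 0)
  seg 2: up by d9 = 57/2 → (6, 57/2)
  seg 3: up by d3 = 13/2 → (6, 35)
  seg 4: down by d9 = 57/2 → (6, 13/2)
  seg 5: right by d5 = 17 → (23, 13/2)
  seg 6: right by d2 = 7/2 → (53/2, 13/2)

d6 = 229/3
d7 = 24
d8 = 114
d9 = 57/2
d10 = 80/3
endpoint = (53/2, 13/2)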